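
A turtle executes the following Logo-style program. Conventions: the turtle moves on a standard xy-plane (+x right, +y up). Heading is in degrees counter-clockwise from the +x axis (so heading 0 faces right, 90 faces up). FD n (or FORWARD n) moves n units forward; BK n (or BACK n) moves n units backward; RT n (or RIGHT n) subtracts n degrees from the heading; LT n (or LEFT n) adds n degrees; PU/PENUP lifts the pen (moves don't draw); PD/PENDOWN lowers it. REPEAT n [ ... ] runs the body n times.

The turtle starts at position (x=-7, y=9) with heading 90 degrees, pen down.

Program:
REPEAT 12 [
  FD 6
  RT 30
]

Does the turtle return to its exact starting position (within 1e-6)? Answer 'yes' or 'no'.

Answer: yes

Derivation:
Executing turtle program step by step:
Start: pos=(-7,9), heading=90, pen down
REPEAT 12 [
  -- iteration 1/12 --
  FD 6: (-7,9) -> (-7,15) [heading=90, draw]
  RT 30: heading 90 -> 60
  -- iteration 2/12 --
  FD 6: (-7,15) -> (-4,20.196) [heading=60, draw]
  RT 30: heading 60 -> 30
  -- iteration 3/12 --
  FD 6: (-4,20.196) -> (1.196,23.196) [heading=30, draw]
  RT 30: heading 30 -> 0
  -- iteration 4/12 --
  FD 6: (1.196,23.196) -> (7.196,23.196) [heading=0, draw]
  RT 30: heading 0 -> 330
  -- iteration 5/12 --
  FD 6: (7.196,23.196) -> (12.392,20.196) [heading=330, draw]
  RT 30: heading 330 -> 300
  -- iteration 6/12 --
  FD 6: (12.392,20.196) -> (15.392,15) [heading=300, draw]
  RT 30: heading 300 -> 270
  -- iteration 7/12 --
  FD 6: (15.392,15) -> (15.392,9) [heading=270, draw]
  RT 30: heading 270 -> 240
  -- iteration 8/12 --
  FD 6: (15.392,9) -> (12.392,3.804) [heading=240, draw]
  RT 30: heading 240 -> 210
  -- iteration 9/12 --
  FD 6: (12.392,3.804) -> (7.196,0.804) [heading=210, draw]
  RT 30: heading 210 -> 180
  -- iteration 10/12 --
  FD 6: (7.196,0.804) -> (1.196,0.804) [heading=180, draw]
  RT 30: heading 180 -> 150
  -- iteration 11/12 --
  FD 6: (1.196,0.804) -> (-4,3.804) [heading=150, draw]
  RT 30: heading 150 -> 120
  -- iteration 12/12 --
  FD 6: (-4,3.804) -> (-7,9) [heading=120, draw]
  RT 30: heading 120 -> 90
]
Final: pos=(-7,9), heading=90, 12 segment(s) drawn

Start position: (-7, 9)
Final position: (-7, 9)
Distance = 0; < 1e-6 -> CLOSED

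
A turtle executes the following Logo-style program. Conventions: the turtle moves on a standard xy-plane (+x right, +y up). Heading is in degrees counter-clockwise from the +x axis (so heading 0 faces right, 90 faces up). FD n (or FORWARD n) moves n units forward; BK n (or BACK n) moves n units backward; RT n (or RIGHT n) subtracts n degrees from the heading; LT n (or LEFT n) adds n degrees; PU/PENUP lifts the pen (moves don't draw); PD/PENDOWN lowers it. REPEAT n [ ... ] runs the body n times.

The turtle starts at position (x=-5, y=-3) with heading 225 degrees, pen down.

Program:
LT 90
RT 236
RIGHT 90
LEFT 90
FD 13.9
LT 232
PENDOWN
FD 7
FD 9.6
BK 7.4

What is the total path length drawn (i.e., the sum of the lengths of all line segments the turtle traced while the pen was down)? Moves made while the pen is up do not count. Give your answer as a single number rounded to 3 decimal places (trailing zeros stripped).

Executing turtle program step by step:
Start: pos=(-5,-3), heading=225, pen down
LT 90: heading 225 -> 315
RT 236: heading 315 -> 79
RT 90: heading 79 -> 349
LT 90: heading 349 -> 79
FD 13.9: (-5,-3) -> (-2.348,10.645) [heading=79, draw]
LT 232: heading 79 -> 311
PD: pen down
FD 7: (-2.348,10.645) -> (2.245,5.362) [heading=311, draw]
FD 9.6: (2.245,5.362) -> (8.543,-1.884) [heading=311, draw]
BK 7.4: (8.543,-1.884) -> (3.688,3.701) [heading=311, draw]
Final: pos=(3.688,3.701), heading=311, 4 segment(s) drawn

Segment lengths:
  seg 1: (-5,-3) -> (-2.348,10.645), length = 13.9
  seg 2: (-2.348,10.645) -> (2.245,5.362), length = 7
  seg 3: (2.245,5.362) -> (8.543,-1.884), length = 9.6
  seg 4: (8.543,-1.884) -> (3.688,3.701), length = 7.4
Total = 37.9

Answer: 37.9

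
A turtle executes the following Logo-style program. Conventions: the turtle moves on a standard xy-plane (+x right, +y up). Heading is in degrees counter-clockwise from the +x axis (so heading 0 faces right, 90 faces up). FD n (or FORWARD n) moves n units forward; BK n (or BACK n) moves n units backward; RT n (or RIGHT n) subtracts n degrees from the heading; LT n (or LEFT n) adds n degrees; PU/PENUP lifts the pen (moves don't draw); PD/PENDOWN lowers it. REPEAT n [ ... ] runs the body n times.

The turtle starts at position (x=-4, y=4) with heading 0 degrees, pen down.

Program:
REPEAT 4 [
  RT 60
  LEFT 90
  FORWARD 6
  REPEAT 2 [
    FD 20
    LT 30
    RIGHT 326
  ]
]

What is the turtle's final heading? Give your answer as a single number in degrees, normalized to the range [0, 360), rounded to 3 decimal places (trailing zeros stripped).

Executing turtle program step by step:
Start: pos=(-4,4), heading=0, pen down
REPEAT 4 [
  -- iteration 1/4 --
  RT 60: heading 0 -> 300
  LT 90: heading 300 -> 30
  FD 6: (-4,4) -> (1.196,7) [heading=30, draw]
  REPEAT 2 [
    -- iteration 1/2 --
    FD 20: (1.196,7) -> (18.517,17) [heading=30, draw]
    LT 30: heading 30 -> 60
    RT 326: heading 60 -> 94
    -- iteration 2/2 --
    FD 20: (18.517,17) -> (17.122,36.951) [heading=94, draw]
    LT 30: heading 94 -> 124
    RT 326: heading 124 -> 158
  ]
  -- iteration 2/4 --
  RT 60: heading 158 -> 98
  LT 90: heading 98 -> 188
  FD 6: (17.122,36.951) -> (11.18,36.116) [heading=188, draw]
  REPEAT 2 [
    -- iteration 1/2 --
    FD 20: (11.18,36.116) -> (-8.625,33.333) [heading=188, draw]
    LT 30: heading 188 -> 218
    RT 326: heading 218 -> 252
    -- iteration 2/2 --
    FD 20: (-8.625,33.333) -> (-14.806,14.312) [heading=252, draw]
    LT 30: heading 252 -> 282
    RT 326: heading 282 -> 316
  ]
  -- iteration 3/4 --
  RT 60: heading 316 -> 256
  LT 90: heading 256 -> 346
  FD 6: (-14.806,14.312) -> (-8.984,12.86) [heading=346, draw]
  REPEAT 2 [
    -- iteration 1/2 --
    FD 20: (-8.984,12.86) -> (10.422,8.022) [heading=346, draw]
    LT 30: heading 346 -> 16
    RT 326: heading 16 -> 50
    -- iteration 2/2 --
    FD 20: (10.422,8.022) -> (23.278,23.343) [heading=50, draw]
    LT 30: heading 50 -> 80
    RT 326: heading 80 -> 114
  ]
  -- iteration 4/4 --
  RT 60: heading 114 -> 54
  LT 90: heading 54 -> 144
  FD 6: (23.278,23.343) -> (18.424,26.869) [heading=144, draw]
  REPEAT 2 [
    -- iteration 1/2 --
    FD 20: (18.424,26.869) -> (2.243,38.625) [heading=144, draw]
    LT 30: heading 144 -> 174
    RT 326: heading 174 -> 208
    -- iteration 2/2 --
    FD 20: (2.243,38.625) -> (-15.416,29.236) [heading=208, draw]
    LT 30: heading 208 -> 238
    RT 326: heading 238 -> 272
  ]
]
Final: pos=(-15.416,29.236), heading=272, 12 segment(s) drawn

Answer: 272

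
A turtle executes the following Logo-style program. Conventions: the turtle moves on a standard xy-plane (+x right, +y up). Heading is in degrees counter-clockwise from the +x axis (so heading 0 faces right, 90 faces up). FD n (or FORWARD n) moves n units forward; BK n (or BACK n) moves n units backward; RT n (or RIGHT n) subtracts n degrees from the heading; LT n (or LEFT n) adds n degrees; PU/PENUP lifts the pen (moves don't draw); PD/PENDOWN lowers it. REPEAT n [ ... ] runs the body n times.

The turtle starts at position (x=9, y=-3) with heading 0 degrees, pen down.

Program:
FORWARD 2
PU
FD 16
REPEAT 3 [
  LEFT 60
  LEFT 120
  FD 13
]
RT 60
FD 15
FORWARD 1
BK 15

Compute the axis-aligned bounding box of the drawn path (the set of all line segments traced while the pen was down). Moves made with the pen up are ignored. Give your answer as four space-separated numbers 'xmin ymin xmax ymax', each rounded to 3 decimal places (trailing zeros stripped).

Executing turtle program step by step:
Start: pos=(9,-3), heading=0, pen down
FD 2: (9,-3) -> (11,-3) [heading=0, draw]
PU: pen up
FD 16: (11,-3) -> (27,-3) [heading=0, move]
REPEAT 3 [
  -- iteration 1/3 --
  LT 60: heading 0 -> 60
  LT 120: heading 60 -> 180
  FD 13: (27,-3) -> (14,-3) [heading=180, move]
  -- iteration 2/3 --
  LT 60: heading 180 -> 240
  LT 120: heading 240 -> 0
  FD 13: (14,-3) -> (27,-3) [heading=0, move]
  -- iteration 3/3 --
  LT 60: heading 0 -> 60
  LT 120: heading 60 -> 180
  FD 13: (27,-3) -> (14,-3) [heading=180, move]
]
RT 60: heading 180 -> 120
FD 15: (14,-3) -> (6.5,9.99) [heading=120, move]
FD 1: (6.5,9.99) -> (6,10.856) [heading=120, move]
BK 15: (6,10.856) -> (13.5,-2.134) [heading=120, move]
Final: pos=(13.5,-2.134), heading=120, 1 segment(s) drawn

Segment endpoints: x in {9, 11}, y in {-3}
xmin=9, ymin=-3, xmax=11, ymax=-3

Answer: 9 -3 11 -3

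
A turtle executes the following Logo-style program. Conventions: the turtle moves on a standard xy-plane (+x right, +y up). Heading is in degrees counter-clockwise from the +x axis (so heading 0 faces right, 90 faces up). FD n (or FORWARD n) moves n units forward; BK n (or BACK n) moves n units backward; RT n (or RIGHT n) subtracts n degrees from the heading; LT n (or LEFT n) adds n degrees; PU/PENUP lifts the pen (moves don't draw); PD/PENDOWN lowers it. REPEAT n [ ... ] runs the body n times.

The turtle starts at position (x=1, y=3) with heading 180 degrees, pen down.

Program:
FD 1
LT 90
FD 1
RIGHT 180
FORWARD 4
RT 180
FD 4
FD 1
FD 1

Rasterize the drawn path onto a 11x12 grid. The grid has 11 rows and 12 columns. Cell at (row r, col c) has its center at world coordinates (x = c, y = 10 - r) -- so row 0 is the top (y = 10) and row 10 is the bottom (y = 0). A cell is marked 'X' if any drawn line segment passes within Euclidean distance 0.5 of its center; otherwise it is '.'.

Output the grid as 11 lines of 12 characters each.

Answer: ............
............
............
............
X...........
X...........
X...........
XX..........
X...........
X...........
X...........

Derivation:
Segment 0: (1,3) -> (0,3)
Segment 1: (0,3) -> (-0,2)
Segment 2: (-0,2) -> (0,6)
Segment 3: (0,6) -> (0,2)
Segment 4: (0,2) -> (0,1)
Segment 5: (0,1) -> (0,0)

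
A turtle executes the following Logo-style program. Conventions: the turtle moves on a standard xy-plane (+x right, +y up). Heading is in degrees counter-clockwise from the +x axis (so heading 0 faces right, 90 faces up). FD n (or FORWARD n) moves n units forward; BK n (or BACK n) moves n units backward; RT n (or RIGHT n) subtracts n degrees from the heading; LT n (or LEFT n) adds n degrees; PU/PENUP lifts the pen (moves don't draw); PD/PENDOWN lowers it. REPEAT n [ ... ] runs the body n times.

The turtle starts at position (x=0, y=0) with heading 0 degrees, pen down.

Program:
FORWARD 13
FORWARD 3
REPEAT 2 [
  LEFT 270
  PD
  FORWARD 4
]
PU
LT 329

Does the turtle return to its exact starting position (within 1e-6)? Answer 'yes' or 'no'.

Answer: no

Derivation:
Executing turtle program step by step:
Start: pos=(0,0), heading=0, pen down
FD 13: (0,0) -> (13,0) [heading=0, draw]
FD 3: (13,0) -> (16,0) [heading=0, draw]
REPEAT 2 [
  -- iteration 1/2 --
  LT 270: heading 0 -> 270
  PD: pen down
  FD 4: (16,0) -> (16,-4) [heading=270, draw]
  -- iteration 2/2 --
  LT 270: heading 270 -> 180
  PD: pen down
  FD 4: (16,-4) -> (12,-4) [heading=180, draw]
]
PU: pen up
LT 329: heading 180 -> 149
Final: pos=(12,-4), heading=149, 4 segment(s) drawn

Start position: (0, 0)
Final position: (12, -4)
Distance = 12.649; >= 1e-6 -> NOT closed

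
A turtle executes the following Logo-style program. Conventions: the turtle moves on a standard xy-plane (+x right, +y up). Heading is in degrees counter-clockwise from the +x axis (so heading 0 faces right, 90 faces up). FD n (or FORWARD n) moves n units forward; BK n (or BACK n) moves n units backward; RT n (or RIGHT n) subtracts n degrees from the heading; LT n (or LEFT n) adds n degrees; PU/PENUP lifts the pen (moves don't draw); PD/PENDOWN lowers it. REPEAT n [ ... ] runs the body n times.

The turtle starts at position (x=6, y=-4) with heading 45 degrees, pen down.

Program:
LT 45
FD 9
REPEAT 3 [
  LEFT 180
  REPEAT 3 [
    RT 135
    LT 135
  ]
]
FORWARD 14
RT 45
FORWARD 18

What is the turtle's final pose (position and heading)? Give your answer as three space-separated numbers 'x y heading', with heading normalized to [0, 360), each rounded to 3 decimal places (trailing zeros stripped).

Answer: -6.728 -21.728 225

Derivation:
Executing turtle program step by step:
Start: pos=(6,-4), heading=45, pen down
LT 45: heading 45 -> 90
FD 9: (6,-4) -> (6,5) [heading=90, draw]
REPEAT 3 [
  -- iteration 1/3 --
  LT 180: heading 90 -> 270
  REPEAT 3 [
    -- iteration 1/3 --
    RT 135: heading 270 -> 135
    LT 135: heading 135 -> 270
    -- iteration 2/3 --
    RT 135: heading 270 -> 135
    LT 135: heading 135 -> 270
    -- iteration 3/3 --
    RT 135: heading 270 -> 135
    LT 135: heading 135 -> 270
  ]
  -- iteration 2/3 --
  LT 180: heading 270 -> 90
  REPEAT 3 [
    -- iteration 1/3 --
    RT 135: heading 90 -> 315
    LT 135: heading 315 -> 90
    -- iteration 2/3 --
    RT 135: heading 90 -> 315
    LT 135: heading 315 -> 90
    -- iteration 3/3 --
    RT 135: heading 90 -> 315
    LT 135: heading 315 -> 90
  ]
  -- iteration 3/3 --
  LT 180: heading 90 -> 270
  REPEAT 3 [
    -- iteration 1/3 --
    RT 135: heading 270 -> 135
    LT 135: heading 135 -> 270
    -- iteration 2/3 --
    RT 135: heading 270 -> 135
    LT 135: heading 135 -> 270
    -- iteration 3/3 --
    RT 135: heading 270 -> 135
    LT 135: heading 135 -> 270
  ]
]
FD 14: (6,5) -> (6,-9) [heading=270, draw]
RT 45: heading 270 -> 225
FD 18: (6,-9) -> (-6.728,-21.728) [heading=225, draw]
Final: pos=(-6.728,-21.728), heading=225, 3 segment(s) drawn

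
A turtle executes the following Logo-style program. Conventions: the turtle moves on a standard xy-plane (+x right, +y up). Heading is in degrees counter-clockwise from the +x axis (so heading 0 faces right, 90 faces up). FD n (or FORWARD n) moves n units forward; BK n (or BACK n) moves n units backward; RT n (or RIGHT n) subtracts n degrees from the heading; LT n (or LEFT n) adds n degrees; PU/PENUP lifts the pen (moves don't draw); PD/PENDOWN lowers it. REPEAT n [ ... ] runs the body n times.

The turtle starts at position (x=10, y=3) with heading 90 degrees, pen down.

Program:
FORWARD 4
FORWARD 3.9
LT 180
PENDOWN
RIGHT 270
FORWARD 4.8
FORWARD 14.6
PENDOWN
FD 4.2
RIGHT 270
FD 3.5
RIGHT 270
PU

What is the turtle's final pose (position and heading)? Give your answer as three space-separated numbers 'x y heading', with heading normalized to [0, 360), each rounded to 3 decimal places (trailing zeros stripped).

Executing turtle program step by step:
Start: pos=(10,3), heading=90, pen down
FD 4: (10,3) -> (10,7) [heading=90, draw]
FD 3.9: (10,7) -> (10,10.9) [heading=90, draw]
LT 180: heading 90 -> 270
PD: pen down
RT 270: heading 270 -> 0
FD 4.8: (10,10.9) -> (14.8,10.9) [heading=0, draw]
FD 14.6: (14.8,10.9) -> (29.4,10.9) [heading=0, draw]
PD: pen down
FD 4.2: (29.4,10.9) -> (33.6,10.9) [heading=0, draw]
RT 270: heading 0 -> 90
FD 3.5: (33.6,10.9) -> (33.6,14.4) [heading=90, draw]
RT 270: heading 90 -> 180
PU: pen up
Final: pos=(33.6,14.4), heading=180, 6 segment(s) drawn

Answer: 33.6 14.4 180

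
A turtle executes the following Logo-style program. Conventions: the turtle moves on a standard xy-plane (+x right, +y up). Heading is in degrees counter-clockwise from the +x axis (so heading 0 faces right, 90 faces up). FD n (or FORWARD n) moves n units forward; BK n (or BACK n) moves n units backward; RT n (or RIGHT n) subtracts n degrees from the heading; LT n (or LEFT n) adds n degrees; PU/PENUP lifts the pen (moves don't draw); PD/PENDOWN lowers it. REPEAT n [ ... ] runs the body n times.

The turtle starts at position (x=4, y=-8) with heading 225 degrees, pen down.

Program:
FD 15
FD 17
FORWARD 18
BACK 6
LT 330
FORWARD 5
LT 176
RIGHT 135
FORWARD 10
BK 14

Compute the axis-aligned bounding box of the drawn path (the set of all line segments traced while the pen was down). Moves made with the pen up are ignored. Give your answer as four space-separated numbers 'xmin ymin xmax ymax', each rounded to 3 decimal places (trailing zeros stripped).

Answer: -37.534 -48.697 4 -8

Derivation:
Executing turtle program step by step:
Start: pos=(4,-8), heading=225, pen down
FD 15: (4,-8) -> (-6.607,-18.607) [heading=225, draw]
FD 17: (-6.607,-18.607) -> (-18.627,-30.627) [heading=225, draw]
FD 18: (-18.627,-30.627) -> (-31.355,-43.355) [heading=225, draw]
BK 6: (-31.355,-43.355) -> (-27.113,-39.113) [heading=225, draw]
LT 330: heading 225 -> 195
FD 5: (-27.113,-39.113) -> (-31.942,-40.407) [heading=195, draw]
LT 176: heading 195 -> 11
RT 135: heading 11 -> 236
FD 10: (-31.942,-40.407) -> (-37.534,-48.697) [heading=236, draw]
BK 14: (-37.534,-48.697) -> (-29.706,-37.091) [heading=236, draw]
Final: pos=(-29.706,-37.091), heading=236, 7 segment(s) drawn

Segment endpoints: x in {-37.534, -31.942, -31.355, -29.706, -27.113, -18.627, -6.607, 4}, y in {-48.697, -43.355, -40.407, -39.113, -37.091, -30.627, -18.607, -8}
xmin=-37.534, ymin=-48.697, xmax=4, ymax=-8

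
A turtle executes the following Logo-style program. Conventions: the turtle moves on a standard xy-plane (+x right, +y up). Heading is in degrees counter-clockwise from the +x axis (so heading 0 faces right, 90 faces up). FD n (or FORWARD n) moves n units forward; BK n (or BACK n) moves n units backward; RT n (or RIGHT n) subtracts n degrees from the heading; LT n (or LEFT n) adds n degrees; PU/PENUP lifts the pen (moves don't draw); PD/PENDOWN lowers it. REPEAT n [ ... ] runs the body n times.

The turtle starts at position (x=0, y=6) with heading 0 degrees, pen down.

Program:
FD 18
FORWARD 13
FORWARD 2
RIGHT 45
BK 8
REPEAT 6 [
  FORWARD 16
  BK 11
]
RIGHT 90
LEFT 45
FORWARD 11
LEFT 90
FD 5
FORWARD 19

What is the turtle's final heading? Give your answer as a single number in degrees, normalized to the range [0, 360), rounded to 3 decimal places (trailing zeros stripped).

Answer: 0

Derivation:
Executing turtle program step by step:
Start: pos=(0,6), heading=0, pen down
FD 18: (0,6) -> (18,6) [heading=0, draw]
FD 13: (18,6) -> (31,6) [heading=0, draw]
FD 2: (31,6) -> (33,6) [heading=0, draw]
RT 45: heading 0 -> 315
BK 8: (33,6) -> (27.343,11.657) [heading=315, draw]
REPEAT 6 [
  -- iteration 1/6 --
  FD 16: (27.343,11.657) -> (38.657,0.343) [heading=315, draw]
  BK 11: (38.657,0.343) -> (30.879,8.121) [heading=315, draw]
  -- iteration 2/6 --
  FD 16: (30.879,8.121) -> (42.192,-3.192) [heading=315, draw]
  BK 11: (42.192,-3.192) -> (34.414,4.586) [heading=315, draw]
  -- iteration 3/6 --
  FD 16: (34.414,4.586) -> (45.728,-6.728) [heading=315, draw]
  BK 11: (45.728,-6.728) -> (37.95,1.05) [heading=315, draw]
  -- iteration 4/6 --
  FD 16: (37.95,1.05) -> (49.263,-10.263) [heading=315, draw]
  BK 11: (49.263,-10.263) -> (41.485,-2.485) [heading=315, draw]
  -- iteration 5/6 --
  FD 16: (41.485,-2.485) -> (52.799,-13.799) [heading=315, draw]
  BK 11: (52.799,-13.799) -> (45.021,-6.021) [heading=315, draw]
  -- iteration 6/6 --
  FD 16: (45.021,-6.021) -> (56.335,-17.335) [heading=315, draw]
  BK 11: (56.335,-17.335) -> (48.556,-9.556) [heading=315, draw]
]
RT 90: heading 315 -> 225
LT 45: heading 225 -> 270
FD 11: (48.556,-9.556) -> (48.556,-20.556) [heading=270, draw]
LT 90: heading 270 -> 0
FD 5: (48.556,-20.556) -> (53.556,-20.556) [heading=0, draw]
FD 19: (53.556,-20.556) -> (72.556,-20.556) [heading=0, draw]
Final: pos=(72.556,-20.556), heading=0, 19 segment(s) drawn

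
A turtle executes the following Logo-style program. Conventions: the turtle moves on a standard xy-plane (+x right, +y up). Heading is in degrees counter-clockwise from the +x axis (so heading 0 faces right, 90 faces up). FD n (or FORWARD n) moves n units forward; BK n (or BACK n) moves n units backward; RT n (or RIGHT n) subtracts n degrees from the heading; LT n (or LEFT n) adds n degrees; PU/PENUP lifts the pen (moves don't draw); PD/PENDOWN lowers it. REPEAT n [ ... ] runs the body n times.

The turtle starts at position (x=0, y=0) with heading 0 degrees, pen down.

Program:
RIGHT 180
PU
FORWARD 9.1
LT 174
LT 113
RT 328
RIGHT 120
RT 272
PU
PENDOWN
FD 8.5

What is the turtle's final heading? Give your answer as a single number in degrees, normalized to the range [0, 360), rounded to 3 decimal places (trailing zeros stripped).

Answer: 107

Derivation:
Executing turtle program step by step:
Start: pos=(0,0), heading=0, pen down
RT 180: heading 0 -> 180
PU: pen up
FD 9.1: (0,0) -> (-9.1,0) [heading=180, move]
LT 174: heading 180 -> 354
LT 113: heading 354 -> 107
RT 328: heading 107 -> 139
RT 120: heading 139 -> 19
RT 272: heading 19 -> 107
PU: pen up
PD: pen down
FD 8.5: (-9.1,0) -> (-11.585,8.129) [heading=107, draw]
Final: pos=(-11.585,8.129), heading=107, 1 segment(s) drawn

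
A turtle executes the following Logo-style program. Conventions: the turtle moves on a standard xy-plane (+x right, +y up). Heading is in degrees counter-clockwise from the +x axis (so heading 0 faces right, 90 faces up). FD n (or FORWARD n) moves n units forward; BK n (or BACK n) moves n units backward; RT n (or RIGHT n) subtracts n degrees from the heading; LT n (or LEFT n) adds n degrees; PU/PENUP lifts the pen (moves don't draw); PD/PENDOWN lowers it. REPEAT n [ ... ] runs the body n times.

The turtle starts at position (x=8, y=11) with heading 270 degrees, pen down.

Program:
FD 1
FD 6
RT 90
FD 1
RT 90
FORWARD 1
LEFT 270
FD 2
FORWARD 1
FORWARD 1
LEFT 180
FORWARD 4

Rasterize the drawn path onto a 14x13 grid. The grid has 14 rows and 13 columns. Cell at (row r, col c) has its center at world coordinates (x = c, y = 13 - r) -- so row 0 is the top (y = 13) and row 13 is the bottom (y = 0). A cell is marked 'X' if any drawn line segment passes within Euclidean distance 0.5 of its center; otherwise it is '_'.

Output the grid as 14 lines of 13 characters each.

Segment 0: (8,11) -> (8,10)
Segment 1: (8,10) -> (8,4)
Segment 2: (8,4) -> (7,4)
Segment 3: (7,4) -> (7,5)
Segment 4: (7,5) -> (9,5)
Segment 5: (9,5) -> (10,5)
Segment 6: (10,5) -> (11,5)
Segment 7: (11,5) -> (7,5)

Answer: _____________
_____________
________X____
________X____
________X____
________X____
________X____
________X____
_______XXXXX_
_______XX____
_____________
_____________
_____________
_____________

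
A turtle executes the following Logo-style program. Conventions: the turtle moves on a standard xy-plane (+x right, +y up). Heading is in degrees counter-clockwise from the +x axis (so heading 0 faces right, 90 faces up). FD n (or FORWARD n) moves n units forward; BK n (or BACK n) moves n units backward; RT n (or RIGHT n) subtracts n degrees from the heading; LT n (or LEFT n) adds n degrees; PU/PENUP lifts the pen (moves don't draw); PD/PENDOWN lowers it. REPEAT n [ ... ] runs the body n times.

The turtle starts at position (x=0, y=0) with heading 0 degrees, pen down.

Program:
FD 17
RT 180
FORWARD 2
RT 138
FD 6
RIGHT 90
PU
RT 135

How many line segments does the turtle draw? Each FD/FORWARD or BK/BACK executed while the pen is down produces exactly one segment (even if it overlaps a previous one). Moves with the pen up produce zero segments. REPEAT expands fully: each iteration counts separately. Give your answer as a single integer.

Executing turtle program step by step:
Start: pos=(0,0), heading=0, pen down
FD 17: (0,0) -> (17,0) [heading=0, draw]
RT 180: heading 0 -> 180
FD 2: (17,0) -> (15,0) [heading=180, draw]
RT 138: heading 180 -> 42
FD 6: (15,0) -> (19.459,4.015) [heading=42, draw]
RT 90: heading 42 -> 312
PU: pen up
RT 135: heading 312 -> 177
Final: pos=(19.459,4.015), heading=177, 3 segment(s) drawn
Segments drawn: 3

Answer: 3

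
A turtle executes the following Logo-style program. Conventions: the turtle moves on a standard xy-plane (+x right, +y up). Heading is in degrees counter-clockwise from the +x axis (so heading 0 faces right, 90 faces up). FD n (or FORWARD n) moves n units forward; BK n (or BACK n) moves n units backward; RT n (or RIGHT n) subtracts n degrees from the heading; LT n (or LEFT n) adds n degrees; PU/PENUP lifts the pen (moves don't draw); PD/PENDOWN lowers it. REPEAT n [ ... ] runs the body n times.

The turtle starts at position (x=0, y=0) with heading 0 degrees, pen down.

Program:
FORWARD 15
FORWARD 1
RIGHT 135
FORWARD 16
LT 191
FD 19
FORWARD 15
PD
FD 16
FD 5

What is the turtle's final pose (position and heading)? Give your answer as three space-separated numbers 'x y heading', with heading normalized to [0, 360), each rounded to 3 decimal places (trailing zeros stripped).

Answer: 35.442 34.283 56

Derivation:
Executing turtle program step by step:
Start: pos=(0,0), heading=0, pen down
FD 15: (0,0) -> (15,0) [heading=0, draw]
FD 1: (15,0) -> (16,0) [heading=0, draw]
RT 135: heading 0 -> 225
FD 16: (16,0) -> (4.686,-11.314) [heading=225, draw]
LT 191: heading 225 -> 56
FD 19: (4.686,-11.314) -> (15.311,4.438) [heading=56, draw]
FD 15: (15.311,4.438) -> (23.699,16.874) [heading=56, draw]
PD: pen down
FD 16: (23.699,16.874) -> (32.646,30.138) [heading=56, draw]
FD 5: (32.646,30.138) -> (35.442,34.283) [heading=56, draw]
Final: pos=(35.442,34.283), heading=56, 7 segment(s) drawn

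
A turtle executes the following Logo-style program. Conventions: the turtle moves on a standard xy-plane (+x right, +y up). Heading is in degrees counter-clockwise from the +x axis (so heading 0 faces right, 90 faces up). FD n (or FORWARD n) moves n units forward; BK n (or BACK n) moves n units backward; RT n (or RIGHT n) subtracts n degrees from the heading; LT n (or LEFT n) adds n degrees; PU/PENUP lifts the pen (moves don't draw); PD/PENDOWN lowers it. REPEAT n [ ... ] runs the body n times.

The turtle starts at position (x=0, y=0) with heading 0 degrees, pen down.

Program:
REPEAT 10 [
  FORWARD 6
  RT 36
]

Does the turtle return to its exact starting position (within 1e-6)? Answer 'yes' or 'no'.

Answer: yes

Derivation:
Executing turtle program step by step:
Start: pos=(0,0), heading=0, pen down
REPEAT 10 [
  -- iteration 1/10 --
  FD 6: (0,0) -> (6,0) [heading=0, draw]
  RT 36: heading 0 -> 324
  -- iteration 2/10 --
  FD 6: (6,0) -> (10.854,-3.527) [heading=324, draw]
  RT 36: heading 324 -> 288
  -- iteration 3/10 --
  FD 6: (10.854,-3.527) -> (12.708,-9.233) [heading=288, draw]
  RT 36: heading 288 -> 252
  -- iteration 4/10 --
  FD 6: (12.708,-9.233) -> (10.854,-14.939) [heading=252, draw]
  RT 36: heading 252 -> 216
  -- iteration 5/10 --
  FD 6: (10.854,-14.939) -> (6,-18.466) [heading=216, draw]
  RT 36: heading 216 -> 180
  -- iteration 6/10 --
  FD 6: (6,-18.466) -> (0,-18.466) [heading=180, draw]
  RT 36: heading 180 -> 144
  -- iteration 7/10 --
  FD 6: (0,-18.466) -> (-4.854,-14.939) [heading=144, draw]
  RT 36: heading 144 -> 108
  -- iteration 8/10 --
  FD 6: (-4.854,-14.939) -> (-6.708,-9.233) [heading=108, draw]
  RT 36: heading 108 -> 72
  -- iteration 9/10 --
  FD 6: (-6.708,-9.233) -> (-4.854,-3.527) [heading=72, draw]
  RT 36: heading 72 -> 36
  -- iteration 10/10 --
  FD 6: (-4.854,-3.527) -> (0,0) [heading=36, draw]
  RT 36: heading 36 -> 0
]
Final: pos=(0,0), heading=0, 10 segment(s) drawn

Start position: (0, 0)
Final position: (0, 0)
Distance = 0; < 1e-6 -> CLOSED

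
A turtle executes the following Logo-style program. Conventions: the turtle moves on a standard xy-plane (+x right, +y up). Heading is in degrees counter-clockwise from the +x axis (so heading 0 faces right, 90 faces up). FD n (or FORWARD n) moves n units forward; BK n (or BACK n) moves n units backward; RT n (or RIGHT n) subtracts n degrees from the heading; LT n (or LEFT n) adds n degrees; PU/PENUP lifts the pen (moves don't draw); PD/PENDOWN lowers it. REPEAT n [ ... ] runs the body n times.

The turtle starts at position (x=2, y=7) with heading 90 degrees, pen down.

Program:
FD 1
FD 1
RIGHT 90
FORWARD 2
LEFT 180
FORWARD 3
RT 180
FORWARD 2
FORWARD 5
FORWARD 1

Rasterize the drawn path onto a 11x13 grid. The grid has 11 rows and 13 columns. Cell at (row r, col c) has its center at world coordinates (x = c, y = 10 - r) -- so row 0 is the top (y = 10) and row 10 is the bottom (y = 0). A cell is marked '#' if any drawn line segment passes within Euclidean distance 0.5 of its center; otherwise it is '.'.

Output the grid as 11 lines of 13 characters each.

Segment 0: (2,7) -> (2,8)
Segment 1: (2,8) -> (2,9)
Segment 2: (2,9) -> (4,9)
Segment 3: (4,9) -> (1,9)
Segment 4: (1,9) -> (3,9)
Segment 5: (3,9) -> (8,9)
Segment 6: (8,9) -> (9,9)

Answer: .............
.#########...
..#..........
..#..........
.............
.............
.............
.............
.............
.............
.............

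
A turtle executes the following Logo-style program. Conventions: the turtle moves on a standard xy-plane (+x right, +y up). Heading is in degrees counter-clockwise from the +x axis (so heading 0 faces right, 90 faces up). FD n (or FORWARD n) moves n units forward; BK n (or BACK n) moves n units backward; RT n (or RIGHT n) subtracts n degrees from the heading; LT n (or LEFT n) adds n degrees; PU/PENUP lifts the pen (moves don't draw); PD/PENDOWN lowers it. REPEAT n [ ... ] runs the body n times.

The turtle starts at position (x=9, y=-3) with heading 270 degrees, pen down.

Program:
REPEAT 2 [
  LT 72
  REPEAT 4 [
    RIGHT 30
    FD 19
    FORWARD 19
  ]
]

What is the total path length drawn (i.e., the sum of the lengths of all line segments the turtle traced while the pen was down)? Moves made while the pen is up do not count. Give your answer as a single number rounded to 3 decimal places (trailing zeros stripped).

Answer: 304

Derivation:
Executing turtle program step by step:
Start: pos=(9,-3), heading=270, pen down
REPEAT 2 [
  -- iteration 1/2 --
  LT 72: heading 270 -> 342
  REPEAT 4 [
    -- iteration 1/4 --
    RT 30: heading 342 -> 312
    FD 19: (9,-3) -> (21.713,-17.12) [heading=312, draw]
    FD 19: (21.713,-17.12) -> (34.427,-31.24) [heading=312, draw]
    -- iteration 2/4 --
    RT 30: heading 312 -> 282
    FD 19: (34.427,-31.24) -> (38.377,-49.824) [heading=282, draw]
    FD 19: (38.377,-49.824) -> (42.328,-68.409) [heading=282, draw]
    -- iteration 3/4 --
    RT 30: heading 282 -> 252
    FD 19: (42.328,-68.409) -> (36.456,-86.479) [heading=252, draw]
    FD 19: (36.456,-86.479) -> (30.585,-104.549) [heading=252, draw]
    -- iteration 4/4 --
    RT 30: heading 252 -> 222
    FD 19: (30.585,-104.549) -> (16.465,-117.263) [heading=222, draw]
    FD 19: (16.465,-117.263) -> (2.345,-129.976) [heading=222, draw]
  ]
  -- iteration 2/2 --
  LT 72: heading 222 -> 294
  REPEAT 4 [
    -- iteration 1/4 --
    RT 30: heading 294 -> 264
    FD 19: (2.345,-129.976) -> (0.359,-148.872) [heading=264, draw]
    FD 19: (0.359,-148.872) -> (-1.627,-167.768) [heading=264, draw]
    -- iteration 2/4 --
    RT 30: heading 264 -> 234
    FD 19: (-1.627,-167.768) -> (-12.795,-183.139) [heading=234, draw]
    FD 19: (-12.795,-183.139) -> (-23.962,-198.511) [heading=234, draw]
    -- iteration 3/4 --
    RT 30: heading 234 -> 204
    FD 19: (-23.962,-198.511) -> (-41.32,-206.239) [heading=204, draw]
    FD 19: (-41.32,-206.239) -> (-58.677,-213.967) [heading=204, draw]
    -- iteration 4/4 --
    RT 30: heading 204 -> 174
    FD 19: (-58.677,-213.967) -> (-77.573,-211.981) [heading=174, draw]
    FD 19: (-77.573,-211.981) -> (-96.469,-209.995) [heading=174, draw]
  ]
]
Final: pos=(-96.469,-209.995), heading=174, 16 segment(s) drawn

Segment lengths:
  seg 1: (9,-3) -> (21.713,-17.12), length = 19
  seg 2: (21.713,-17.12) -> (34.427,-31.24), length = 19
  seg 3: (34.427,-31.24) -> (38.377,-49.824), length = 19
  seg 4: (38.377,-49.824) -> (42.328,-68.409), length = 19
  seg 5: (42.328,-68.409) -> (36.456,-86.479), length = 19
  seg 6: (36.456,-86.479) -> (30.585,-104.549), length = 19
  seg 7: (30.585,-104.549) -> (16.465,-117.263), length = 19
  seg 8: (16.465,-117.263) -> (2.345,-129.976), length = 19
  seg 9: (2.345,-129.976) -> (0.359,-148.872), length = 19
  seg 10: (0.359,-148.872) -> (-1.627,-167.768), length = 19
  seg 11: (-1.627,-167.768) -> (-12.795,-183.139), length = 19
  seg 12: (-12.795,-183.139) -> (-23.962,-198.511), length = 19
  seg 13: (-23.962,-198.511) -> (-41.32,-206.239), length = 19
  seg 14: (-41.32,-206.239) -> (-58.677,-213.967), length = 19
  seg 15: (-58.677,-213.967) -> (-77.573,-211.981), length = 19
  seg 16: (-77.573,-211.981) -> (-96.469,-209.995), length = 19
Total = 304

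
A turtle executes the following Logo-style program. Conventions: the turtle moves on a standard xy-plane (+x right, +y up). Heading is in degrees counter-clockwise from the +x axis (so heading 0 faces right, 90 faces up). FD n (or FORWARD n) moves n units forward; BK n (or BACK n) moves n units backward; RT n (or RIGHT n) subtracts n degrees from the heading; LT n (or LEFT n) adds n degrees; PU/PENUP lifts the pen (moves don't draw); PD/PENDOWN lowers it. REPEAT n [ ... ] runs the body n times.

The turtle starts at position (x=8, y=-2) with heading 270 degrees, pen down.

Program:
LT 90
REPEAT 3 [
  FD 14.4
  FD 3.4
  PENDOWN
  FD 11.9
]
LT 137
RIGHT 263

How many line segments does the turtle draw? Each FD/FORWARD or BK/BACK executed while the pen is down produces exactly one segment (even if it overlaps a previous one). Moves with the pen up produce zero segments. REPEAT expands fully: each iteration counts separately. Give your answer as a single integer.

Executing turtle program step by step:
Start: pos=(8,-2), heading=270, pen down
LT 90: heading 270 -> 0
REPEAT 3 [
  -- iteration 1/3 --
  FD 14.4: (8,-2) -> (22.4,-2) [heading=0, draw]
  FD 3.4: (22.4,-2) -> (25.8,-2) [heading=0, draw]
  PD: pen down
  FD 11.9: (25.8,-2) -> (37.7,-2) [heading=0, draw]
  -- iteration 2/3 --
  FD 14.4: (37.7,-2) -> (52.1,-2) [heading=0, draw]
  FD 3.4: (52.1,-2) -> (55.5,-2) [heading=0, draw]
  PD: pen down
  FD 11.9: (55.5,-2) -> (67.4,-2) [heading=0, draw]
  -- iteration 3/3 --
  FD 14.4: (67.4,-2) -> (81.8,-2) [heading=0, draw]
  FD 3.4: (81.8,-2) -> (85.2,-2) [heading=0, draw]
  PD: pen down
  FD 11.9: (85.2,-2) -> (97.1,-2) [heading=0, draw]
]
LT 137: heading 0 -> 137
RT 263: heading 137 -> 234
Final: pos=(97.1,-2), heading=234, 9 segment(s) drawn
Segments drawn: 9

Answer: 9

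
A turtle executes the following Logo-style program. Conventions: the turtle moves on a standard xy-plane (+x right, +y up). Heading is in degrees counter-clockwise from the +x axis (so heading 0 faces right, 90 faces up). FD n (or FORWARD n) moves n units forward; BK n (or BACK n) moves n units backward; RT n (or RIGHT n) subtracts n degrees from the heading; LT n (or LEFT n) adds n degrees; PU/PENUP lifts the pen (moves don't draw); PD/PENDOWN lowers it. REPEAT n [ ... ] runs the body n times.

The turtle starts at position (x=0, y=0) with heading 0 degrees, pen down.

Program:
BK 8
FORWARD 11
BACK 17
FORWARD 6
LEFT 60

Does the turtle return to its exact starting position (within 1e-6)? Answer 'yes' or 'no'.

Executing turtle program step by step:
Start: pos=(0,0), heading=0, pen down
BK 8: (0,0) -> (-8,0) [heading=0, draw]
FD 11: (-8,0) -> (3,0) [heading=0, draw]
BK 17: (3,0) -> (-14,0) [heading=0, draw]
FD 6: (-14,0) -> (-8,0) [heading=0, draw]
LT 60: heading 0 -> 60
Final: pos=(-8,0), heading=60, 4 segment(s) drawn

Start position: (0, 0)
Final position: (-8, 0)
Distance = 8; >= 1e-6 -> NOT closed

Answer: no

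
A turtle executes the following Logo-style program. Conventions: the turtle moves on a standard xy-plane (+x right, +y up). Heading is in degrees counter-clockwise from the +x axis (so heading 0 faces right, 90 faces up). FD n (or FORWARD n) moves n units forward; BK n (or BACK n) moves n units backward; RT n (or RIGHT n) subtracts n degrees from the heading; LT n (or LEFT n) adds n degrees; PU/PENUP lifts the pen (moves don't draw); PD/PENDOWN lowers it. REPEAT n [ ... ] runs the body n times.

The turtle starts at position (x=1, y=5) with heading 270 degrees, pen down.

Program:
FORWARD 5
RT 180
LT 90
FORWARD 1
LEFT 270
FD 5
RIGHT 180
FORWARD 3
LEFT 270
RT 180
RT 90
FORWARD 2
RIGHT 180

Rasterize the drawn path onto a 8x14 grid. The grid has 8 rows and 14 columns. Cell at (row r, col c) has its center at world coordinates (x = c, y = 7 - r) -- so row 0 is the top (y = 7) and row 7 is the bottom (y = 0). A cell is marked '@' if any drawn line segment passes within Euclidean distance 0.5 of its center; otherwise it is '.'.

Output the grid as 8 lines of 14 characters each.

Answer: ..............
..............
@@............
@@............
@@............
@@............
@@............
@@............

Derivation:
Segment 0: (1,5) -> (1,0)
Segment 1: (1,0) -> (-0,0)
Segment 2: (-0,0) -> (0,5)
Segment 3: (0,5) -> (0,2)
Segment 4: (0,2) -> (-0,0)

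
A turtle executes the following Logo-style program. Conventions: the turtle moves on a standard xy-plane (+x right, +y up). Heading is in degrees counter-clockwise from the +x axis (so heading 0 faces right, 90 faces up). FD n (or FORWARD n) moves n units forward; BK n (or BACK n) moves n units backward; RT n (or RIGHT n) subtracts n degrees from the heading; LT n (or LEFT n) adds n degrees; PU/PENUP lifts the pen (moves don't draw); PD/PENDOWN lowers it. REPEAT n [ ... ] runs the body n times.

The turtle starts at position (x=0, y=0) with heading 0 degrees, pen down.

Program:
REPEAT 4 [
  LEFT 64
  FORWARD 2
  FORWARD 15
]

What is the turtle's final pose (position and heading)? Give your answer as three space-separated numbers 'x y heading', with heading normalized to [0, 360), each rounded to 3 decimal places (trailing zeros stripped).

Executing turtle program step by step:
Start: pos=(0,0), heading=0, pen down
REPEAT 4 [
  -- iteration 1/4 --
  LT 64: heading 0 -> 64
  FD 2: (0,0) -> (0.877,1.798) [heading=64, draw]
  FD 15: (0.877,1.798) -> (7.452,15.279) [heading=64, draw]
  -- iteration 2/4 --
  LT 64: heading 64 -> 128
  FD 2: (7.452,15.279) -> (6.221,16.856) [heading=128, draw]
  FD 15: (6.221,16.856) -> (-3.014,28.676) [heading=128, draw]
  -- iteration 3/4 --
  LT 64: heading 128 -> 192
  FD 2: (-3.014,28.676) -> (-4.97,28.26) [heading=192, draw]
  FD 15: (-4.97,28.26) -> (-19.642,25.141) [heading=192, draw]
  -- iteration 4/4 --
  LT 64: heading 192 -> 256
  FD 2: (-19.642,25.141) -> (-20.126,23.201) [heading=256, draw]
  FD 15: (-20.126,23.201) -> (-23.755,8.646) [heading=256, draw]
]
Final: pos=(-23.755,8.646), heading=256, 8 segment(s) drawn

Answer: -23.755 8.646 256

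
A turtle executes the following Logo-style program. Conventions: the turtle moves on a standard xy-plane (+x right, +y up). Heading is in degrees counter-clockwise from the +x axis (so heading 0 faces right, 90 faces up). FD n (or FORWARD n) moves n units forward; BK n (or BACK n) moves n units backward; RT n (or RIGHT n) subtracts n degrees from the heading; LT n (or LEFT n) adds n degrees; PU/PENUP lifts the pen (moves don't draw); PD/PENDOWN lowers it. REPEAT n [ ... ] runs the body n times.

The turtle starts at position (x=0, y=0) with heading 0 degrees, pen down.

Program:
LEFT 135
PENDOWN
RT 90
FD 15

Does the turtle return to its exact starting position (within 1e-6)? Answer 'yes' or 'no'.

Answer: no

Derivation:
Executing turtle program step by step:
Start: pos=(0,0), heading=0, pen down
LT 135: heading 0 -> 135
PD: pen down
RT 90: heading 135 -> 45
FD 15: (0,0) -> (10.607,10.607) [heading=45, draw]
Final: pos=(10.607,10.607), heading=45, 1 segment(s) drawn

Start position: (0, 0)
Final position: (10.607, 10.607)
Distance = 15; >= 1e-6 -> NOT closed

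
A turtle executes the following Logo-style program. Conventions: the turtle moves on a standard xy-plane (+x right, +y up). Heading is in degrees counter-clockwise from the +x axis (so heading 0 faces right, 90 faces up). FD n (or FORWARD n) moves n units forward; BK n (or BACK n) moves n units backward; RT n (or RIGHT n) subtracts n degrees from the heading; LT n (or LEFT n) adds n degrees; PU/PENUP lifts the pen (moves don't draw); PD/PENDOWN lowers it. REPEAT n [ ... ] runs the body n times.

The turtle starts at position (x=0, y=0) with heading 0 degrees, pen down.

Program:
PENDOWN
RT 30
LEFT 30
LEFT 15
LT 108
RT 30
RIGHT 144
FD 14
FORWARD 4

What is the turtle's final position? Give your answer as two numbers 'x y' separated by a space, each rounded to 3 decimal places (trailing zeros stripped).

Answer: 11.328 -13.989

Derivation:
Executing turtle program step by step:
Start: pos=(0,0), heading=0, pen down
PD: pen down
RT 30: heading 0 -> 330
LT 30: heading 330 -> 0
LT 15: heading 0 -> 15
LT 108: heading 15 -> 123
RT 30: heading 123 -> 93
RT 144: heading 93 -> 309
FD 14: (0,0) -> (8.81,-10.88) [heading=309, draw]
FD 4: (8.81,-10.88) -> (11.328,-13.989) [heading=309, draw]
Final: pos=(11.328,-13.989), heading=309, 2 segment(s) drawn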